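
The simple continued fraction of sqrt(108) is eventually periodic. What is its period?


Run the CF algorithm for sqrt(108).
a_0 = floor(sqrt(108)) = 10; set m_0=0, q_0=1.
Recurrence: m' = q*a - m,  q' = (d - m'^2)/q,  a' = floor((a_0 + m')/q').
  step 1: m=10, q=8, a=2
  step 2: m=6, q=9, a=1
  step 3: m=3, q=11, a=1
  step 4: m=8, q=4, a=4
  step 5: m=8, q=11, a=1
  step 6: m=3, q=9, a=1
  step 7: m=6, q=8, a=2
  step 8: m=10, q=1, a=20
a_8 = 2*a_0 = 20, so the period closes here.
sqrt(108) = [10; 2, 1, 1, 4, 1, 1, 2, 20]
Period length = 8

8


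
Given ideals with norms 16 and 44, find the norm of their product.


N(IJ) = N(I) * N(J)
= 16 * 44
= 704

704


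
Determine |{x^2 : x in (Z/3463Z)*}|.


For prime p, the number of non-zero quadratic residues is (p-1)/2.
= (3463-1)/2
= 1731

1731


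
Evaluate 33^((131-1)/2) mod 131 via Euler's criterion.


p = 131 is prime and the exponent is (p-1)/2 = 65, so by Euler's criterion 33^65 = (33/131) = +1 or -1 mod 131.
Compute by square-and-multiply:
  65 = 64 + 1 (binary 1000001)
  Repeated squaring mod 131: 33^1 = 33, 33^2 = 41, 33^4 = 109, 33^8 = 91, 33^16 = 28, 33^32 = 129, 33^64 = 4
  33^65 = 33^64 * 33^1 = 4 * 33 mod 131
    4 * 33 = 132 = 1 mod 131
  33^65 = 1 mod 131
Result 1: 33 is a quadratic residue mod 131.
33^65 mod 131 = 1

1


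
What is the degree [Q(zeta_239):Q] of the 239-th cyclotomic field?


The degree equals Euler's totient phi(239).
239 = 239
phi(239) = 238

238


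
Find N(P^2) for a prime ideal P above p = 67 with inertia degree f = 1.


N(P^a) = p^(a*f)
= 67^(2*1)
= 67^2
= 4489

4489


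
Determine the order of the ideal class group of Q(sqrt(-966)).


K = Q(sqrt(-966)). d mod 4 = 2, so D = disc(K) = 4d = -3864
h(K) equals the number of primitive reduced positive-definite forms (a, b, c) = a*x^2 + b*x*y + c*y^2 with b^2 - 4ac = D,
where reduced means |b| <= a <= c, with b >= 0 whenever |b| = a or a = c, and primitive means gcd(a, b, c) = 1.
Reduced forces 3a^2 <= |D| = 3864, so 1 <= a <= 35; b must have the parity of D, and c = (b^2 - D)/(4a) must be an integer >= a.
Enumerate a = 1..35, b in [-a, a]:
  a=1: (1, 0, 966)  [1]
  a=2: (2, 0, 483)  [1]
  a=3: (3, 0, 322)  [1]
  a=4: none
  a=5: (5, -4, 194), (5, 4, 194)  [2]
  a=6: (6, 0, 161)  [1]
  a=7: (7, 0, 138)  [1]
  a=8..9: none
  a=10: (10, -4, 97), (10, 4, 97)  [2]
  a=11..12: none
  a=13: (13, -6, 75), (13, 6, 75)  [2]
  a=14: (14, 0, 69)  [1]
  a=15: (15, -6, 65), (15, 6, 65)  [2]
  a=16..20: none
  a=21: (21, 0, 46)  [1]
  a=22: none
  a=23: (23, 0, 42)  [1]
  a=24: none
  a=25: (25, -6, 39), (25, 6, 39)  [2]
  a=26: (26, -20, 41), (26, 20, 41)  [2]
  a=27..28: none
  a=29: (29, -14, 35), (29, 14, 35)  [2]
  a=30: (30, -24, 37), (30, 24, 37)  [2]
  a=31..35: none
Total reduced forms: 1 + 1 + 1 + 2 + 1 + 1 + 2 + 2 + 1 + 2 + 1 + 1 + 2 + 2 + 2 + 2 = 24
h = 24

24


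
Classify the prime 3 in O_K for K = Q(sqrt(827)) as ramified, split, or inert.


K = Q(sqrt(827)). Since d mod 4 = 3, disc(K) = 3308.
Check p | disc: 3308 mod 3 = 2.
p does not divide disc. Compute Legendre symbol (d/p):
2^((3-1)/2) mod 3 = -1
(d/p) = -1, so p is inert: (p) stays prime with e=1, f=2, g=1.
Therefore p is inert.

inert


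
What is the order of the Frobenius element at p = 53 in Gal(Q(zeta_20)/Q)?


The Frobenius at p in Gal(Q(zeta_n)/Q) = (Z/nZ)* is the class of p, so its order is ord_20(53), the smallest k >= 1 with 53^k = 1 mod 20.
n = 20 = 2^2 * 5, phi(20) = 8; the order divides phi(n).
Divisors of 8: 1, 2, 4, 8
Repeated squaring mod 20: 53^1 = 13, 53^2 = 9, 53^4 = 1, 53^8 = 1
Test divisors in increasing order:
  k=1: 53^1 = 13 mod 20
  k=2: 53^2 = 9 mod 20
  k=4: 53^4 = 1 mod 20  <- first divisor giving 1
Order = 4

4


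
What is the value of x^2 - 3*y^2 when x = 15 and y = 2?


x^2 - d*y^2
= 15^2 - 3*2^2
= 225 - 12
= 213

213


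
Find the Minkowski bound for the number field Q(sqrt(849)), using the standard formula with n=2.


d = 849, d mod 4 = 1, so disc(K) = d = 849; |disc(K)| = 849
Real quadratic field, so n = 2, s = r2 = 0, r1 = 2
M = (n!/n^n) * (4/pi)^s * sqrt(|disc(K)|) = (2!/2^2) * (4/pi)^0 * sqrt(849)
= 0.5 * 1.000000 * 29.137605
= 14.5688

14.5688


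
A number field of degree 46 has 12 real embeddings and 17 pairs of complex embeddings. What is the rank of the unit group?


By Dirichlet's unit theorem:
rank = r1 + r2 - 1
= 12 + 17 - 1
= 28

28


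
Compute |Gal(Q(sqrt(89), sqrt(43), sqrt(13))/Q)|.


The 3 square roots of distinct primes are multiplicatively independent over Q,
so [K:Q] = 2^3 and Gal(K/Q) is isomorphic to (Z/2Z)^3.
|Gal| = 2^3 = 8

8


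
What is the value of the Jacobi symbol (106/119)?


Compute (106/119) via quadratic reciprocity:
  pull out 2: (2/119) = +1  (since 119 mod 8 = 7)
  reciprocity: (53/119) -> +(119/53)
  reduce: (13/53)
  reciprocity: (13/53) -> +(53/13)
  reduce: (1/13)
  (1/13) = 1
Product of signs = 1

1


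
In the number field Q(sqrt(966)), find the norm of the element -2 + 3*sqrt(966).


N(a + b*sqrt(d)) = a^2 - d*b^2
= (-2)^2 - (966)*(3)^2
= 4 - 8694
= -8690

-8690


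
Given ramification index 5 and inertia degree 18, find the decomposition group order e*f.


|D_P| = e * f
= 5 * 18
= 90

90


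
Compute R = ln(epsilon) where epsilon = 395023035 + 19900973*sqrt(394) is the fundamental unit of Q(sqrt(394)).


epsilon = 395023035 + 19900973*sqrt(394)
= 7.9005e+08
R = ln(7.9005e+08)
= 20.4876

20.4876


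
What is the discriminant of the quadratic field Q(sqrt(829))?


For K = Q(sqrt(d)) with d squarefree: disc(K) = d if d = 1 mod 4, and disc(K) = 4d if d = 2 or 3 mod 4.
Here d = 829, and d mod 4 = 1.
d = 1 mod 4 (O_K = Z[(1+sqrt(d))/2]), so disc(K) = d = 829

829


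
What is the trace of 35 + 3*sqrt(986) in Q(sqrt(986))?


Tr(a + b*sqrt(d)) = (a + b*sqrt(d)) + (a - b*sqrt(d)) = 2a
= 2 * (35)
= 70

70


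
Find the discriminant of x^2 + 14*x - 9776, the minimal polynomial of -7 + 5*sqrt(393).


The element -7 + 5*sqrt(393) has minimal polynomial:
x^2 + 14*x - 9776
Discriminant = (14)^2 - 4*(-9776)
= 196 + 39104
= 39300

39300


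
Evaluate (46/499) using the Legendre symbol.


p = 499 is prime, so compute (46/499) with the reciprocity algorithm (Jacobi-symbol steps: pull out 2s via (2/n), flip via reciprocity, reduce):
  pull out 2: (2/499) = -1  (since 499 mod 8 = 3)
  reciprocity: (23/499) -> -(499/23)
  reduce: (16/23)
  pull out 2: (2/23) = +1  (since 23 mod 8 = 7)
  pull out 2: (2/23) = +1  (since 23 mod 8 = 7)
  pull out 2: (2/23) = +1  (since 23 mod 8 = 7)
  pull out 2: (2/23) = +1  (since 23 mod 8 = 7)
  (1/23) = 1
Product of signs = 1
(46/499) = 1

1


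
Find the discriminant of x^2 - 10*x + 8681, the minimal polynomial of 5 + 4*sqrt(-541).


The element 5 + 4*sqrt(-541) has minimal polynomial:
x^2 - 10*x + 8681
Discriminant = (-10)^2 - 4*(8681)
= 100 - 34724
= -34624

-34624


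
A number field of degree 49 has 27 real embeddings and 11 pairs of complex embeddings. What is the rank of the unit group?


By Dirichlet's unit theorem:
rank = r1 + r2 - 1
= 27 + 11 - 1
= 37

37


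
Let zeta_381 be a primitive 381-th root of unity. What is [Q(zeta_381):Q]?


The degree equals Euler's totient phi(381).
381 = 3 * 127
phi(381) = 252

252


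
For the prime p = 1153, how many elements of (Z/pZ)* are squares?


For prime p, the number of non-zero quadratic residues is (p-1)/2.
= (1153-1)/2
= 576

576


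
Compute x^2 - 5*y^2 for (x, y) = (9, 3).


x^2 - d*y^2
= 9^2 - 5*3^2
= 81 - 45
= 36

36


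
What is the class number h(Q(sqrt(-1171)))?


K = Q(sqrt(-1171)). d mod 4 = 1, so D = disc(K) = d = -1171
h(K) equals the number of primitive reduced positive-definite forms (a, b, c) = a*x^2 + b*x*y + c*y^2 with b^2 - 4ac = D,
where reduced means |b| <= a <= c, with b >= 0 whenever |b| = a or a = c, and primitive means gcd(a, b, c) = 1.
Reduced forces 3a^2 <= |D| = 1171, so 1 <= a <= 19; b must have the parity of D, and c = (b^2 - D)/(4a) must be an integer >= a.
Enumerate a = 1..19, b in [-a, a]:
  a=1: (1, 1, 293)  [1]
  a=2..4: none
  a=5: (5, -3, 59), (5, 3, 59)  [2]
  a=6..12: none
  a=13: (13, -5, 23), (13, 5, 23)  [2]
  a=14..16: none
  a=17: (17, -11, 19), (17, 11, 19)  [2]
  a=18..19: none
Total reduced forms: 1 + 2 + 2 + 2 = 7
h = 7

7


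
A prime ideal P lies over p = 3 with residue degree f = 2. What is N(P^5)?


N(P^a) = p^(a*f)
= 3^(5*2)
= 3^10
= 59049

59049


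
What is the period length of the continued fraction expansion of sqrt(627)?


Run the CF algorithm for sqrt(627).
a_0 = floor(sqrt(627)) = 25; set m_0=0, q_0=1.
Recurrence: m' = q*a - m,  q' = (d - m'^2)/q,  a' = floor((a_0 + m')/q').
  step 1: m=25, q=2, a=25
  step 2: m=25, q=1, a=50
a_2 = 2*a_0 = 50, so the period closes here.
sqrt(627) = [25; 25, 50]
Period length = 2

2


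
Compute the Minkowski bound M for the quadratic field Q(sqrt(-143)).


d = -143, d mod 4 = 1, so disc(K) = d = -143; |disc(K)| = 143
Imaginary quadratic field, so n = 2, s = r2 = 1, r1 = 0
M = (n!/n^n) * (4/pi)^s * sqrt(|disc(K)|) = (2!/2^2) * (4/pi)^1 * sqrt(143)
= 0.5 * 1.273240 * 11.958261
= 7.6129

7.6129


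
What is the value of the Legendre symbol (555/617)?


p = 617 is prime, so compute (555/617) with the reciprocity algorithm (Jacobi-symbol steps: pull out 2s via (2/n), flip via reciprocity, reduce):
  reciprocity: (555/617) -> +(617/555)
  reduce: (62/555)
  pull out 2: (2/555) = -1  (since 555 mod 8 = 3)
  reciprocity: (31/555) -> -(555/31)
  reduce: (28/31)
  pull out 2: (2/31) = +1  (since 31 mod 8 = 7)
  pull out 2: (2/31) = +1  (since 31 mod 8 = 7)
  reciprocity: (7/31) -> -(31/7)
  reduce: (3/7)
  reciprocity: (3/7) -> -(7/3)
  reduce: (1/3)
  (1/3) = 1
Product of signs = 1
(555/617) = 1

1


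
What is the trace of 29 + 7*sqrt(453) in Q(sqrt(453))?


Tr(a + b*sqrt(d)) = (a + b*sqrt(d)) + (a - b*sqrt(d)) = 2a
= 2 * (29)
= 58

58


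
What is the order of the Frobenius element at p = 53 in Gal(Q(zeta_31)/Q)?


The Frobenius at p in Gal(Q(zeta_n)/Q) = (Z/nZ)* is the class of p, so its order is ord_31(53), the smallest k >= 1 with 53^k = 1 mod 31.
n = 31 = 31, phi(31) = 30; the order divides phi(n).
Divisors of 30: 1, 2, 3, 5, 6, 10, 15, 30
Repeated squaring mod 31: 53^1 = 22, 53^2 = 19, 53^4 = 20, 53^8 = 28, 53^16 = 9
Test divisors in increasing order:
  k=1: 53^1 = 22 mod 31
  k=2: 53^2 = 19 mod 31
  k=3: 53^3 = 19 * 22 = 15 mod 31
  k=5: 53^5 = 20 * 22 = 6 mod 31
  k=6: 53^6 = 20 * 19 = 8 mod 31
  k=10: 53^10 = 28 * 19 = 5 mod 31
  k=15: 53^15 = 28 * 20 * 19 * 22 = 30 mod 31
  k=30: 53^30 = 9 * 28 * 20 * 19 = 1 mod 31  <- first divisor giving 1
Order = 30

30


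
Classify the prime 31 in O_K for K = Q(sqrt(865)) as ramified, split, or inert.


K = Q(sqrt(865)). Since d mod 4 = 1, disc(K) = 865.
Check p | disc: 865 mod 31 = 28.
p does not divide disc. Compute Legendre symbol (d/p):
28^((31-1)/2) mod 31 = 1
(d/p) = 1, so p splits: (p) = P*P' with e=1, f=1, g=2.
Therefore p is split.

split


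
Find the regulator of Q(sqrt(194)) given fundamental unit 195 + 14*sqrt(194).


epsilon = 195 + 14*sqrt(194)
= 389.9974
R = ln(389.9974)
= 5.9661

5.9661


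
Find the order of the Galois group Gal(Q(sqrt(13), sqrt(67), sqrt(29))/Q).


The 3 square roots of distinct primes are multiplicatively independent over Q,
so [K:Q] = 2^3 and Gal(K/Q) is isomorphic to (Z/2Z)^3.
|Gal| = 2^3 = 8

8


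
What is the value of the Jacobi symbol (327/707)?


Compute (327/707) via quadratic reciprocity:
  reciprocity: (327/707) -> -(707/327)
  reduce: (53/327)
  reciprocity: (53/327) -> +(327/53)
  reduce: (9/53)
  reciprocity: (9/53) -> +(53/9)
  reduce: (8/9)
  pull out 2: (2/9) = +1  (since 9 mod 8 = 1)
  pull out 2: (2/9) = +1  (since 9 mod 8 = 1)
  pull out 2: (2/9) = +1  (since 9 mod 8 = 1)
  (1/9) = 1
Product of signs = -1

-1


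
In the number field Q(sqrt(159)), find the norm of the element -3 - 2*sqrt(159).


N(a + b*sqrt(d)) = a^2 - d*b^2
= (-3)^2 - (159)*(-2)^2
= 9 - 636
= -627

-627


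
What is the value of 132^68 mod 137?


p = 137 is prime and the exponent is (p-1)/2 = 68, so by Euler's criterion 132^68 = (132/137) = +1 or -1 mod 137.
Compute by square-and-multiply:
  68 = 64 + 4 (binary 1000100)
  Repeated squaring mod 137: 132^1 = 132, 132^2 = 25, 132^4 = 77, 132^8 = 38, 132^16 = 74, 132^32 = 133, 132^64 = 16
  132^68 = 132^64 * 132^4 = 16 * 77 mod 137
    16 * 77 = 1232 = 136 mod 137
  132^68 = 136 mod 137
Result 136 = p - 1 = -1 mod 137: 132 is a quadratic non-residue mod 137. As a residue in [0, p-1] the value is 136.
132^68 mod 137 = 136

136


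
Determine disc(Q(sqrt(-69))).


For K = Q(sqrt(d)) with d squarefree: disc(K) = d if d = 1 mod 4, and disc(K) = 4d if d = 2 or 3 mod 4.
Here d = -69, and d mod 4 = 3.
d = 3 mod 4, not 1 (O_K = Z[sqrt(d)]), so disc(K) = 4d = 4 * (-69) = -276

-276


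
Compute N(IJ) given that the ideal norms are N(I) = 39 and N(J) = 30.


N(IJ) = N(I) * N(J)
= 39 * 30
= 1170

1170


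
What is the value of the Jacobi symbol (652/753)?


Compute (652/753) via quadratic reciprocity:
  pull out 2: (2/753) = +1  (since 753 mod 8 = 1)
  pull out 2: (2/753) = +1  (since 753 mod 8 = 1)
  reciprocity: (163/753) -> +(753/163)
  reduce: (101/163)
  reciprocity: (101/163) -> +(163/101)
  reduce: (62/101)
  pull out 2: (2/101) = -1  (since 101 mod 8 = 5)
  reciprocity: (31/101) -> +(101/31)
  reduce: (8/31)
  pull out 2: (2/31) = +1  (since 31 mod 8 = 7)
  pull out 2: (2/31) = +1  (since 31 mod 8 = 7)
  pull out 2: (2/31) = +1  (since 31 mod 8 = 7)
  (1/31) = 1
Product of signs = -1

-1


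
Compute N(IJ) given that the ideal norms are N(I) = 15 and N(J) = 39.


N(IJ) = N(I) * N(J)
= 15 * 39
= 585

585


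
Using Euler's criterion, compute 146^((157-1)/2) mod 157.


p = 157 is prime and the exponent is (p-1)/2 = 78, so by Euler's criterion 146^78 = (146/157) = +1 or -1 mod 157.
Compute by square-and-multiply:
  78 = 64 + 8 + 4 + 2 (binary 1001110)
  Repeated squaring mod 157: 146^1 = 146, 146^2 = 121, 146^4 = 40, 146^8 = 30, 146^16 = 115, 146^32 = 37, 146^64 = 113
  146^78 = 146^64 * 146^8 * 146^4 * 146^2 = 113 * 30 * 40 * 121 mod 157
    113 * 30 = 3390 = 93 mod 157
    93 * 40 = 3720 = 109 mod 157
    109 * 121 = 13189 = 1 mod 157
  146^78 = 1 mod 157
Result 1: 146 is a quadratic residue mod 157.
146^78 mod 157 = 1

1


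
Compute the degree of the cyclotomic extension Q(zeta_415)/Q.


The degree equals Euler's totient phi(415).
415 = 5 * 83
phi(415) = 328

328


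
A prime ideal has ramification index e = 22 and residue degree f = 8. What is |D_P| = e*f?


|D_P| = e * f
= 22 * 8
= 176

176


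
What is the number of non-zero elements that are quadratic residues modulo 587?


For prime p, the number of non-zero quadratic residues is (p-1)/2.
= (587-1)/2
= 293

293


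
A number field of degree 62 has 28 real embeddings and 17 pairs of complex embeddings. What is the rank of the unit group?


By Dirichlet's unit theorem:
rank = r1 + r2 - 1
= 28 + 17 - 1
= 44

44


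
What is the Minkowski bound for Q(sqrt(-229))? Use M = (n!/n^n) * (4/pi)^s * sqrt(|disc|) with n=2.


d = -229, d mod 4 = 3, so disc(K) = 4d = -916; |disc(K)| = 916
Imaginary quadratic field, so n = 2, s = r2 = 1, r1 = 0
M = (n!/n^n) * (4/pi)^s * sqrt(|disc(K)|) = (2!/2^2) * (4/pi)^1 * sqrt(916)
= 0.5 * 1.273240 * 30.265492
= 19.2676

19.2676


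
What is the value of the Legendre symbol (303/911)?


p = 911 is prime, so compute (303/911) with the reciprocity algorithm (Jacobi-symbol steps: pull out 2s via (2/n), flip via reciprocity, reduce):
  reciprocity: (303/911) -> -(911/303)
  reduce: (2/303)
  pull out 2: (2/303) = +1  (since 303 mod 8 = 7)
  (1/303) = 1
Product of signs = -1
(303/911) = -1

-1


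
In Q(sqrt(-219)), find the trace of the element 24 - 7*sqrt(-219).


Tr(a + b*sqrt(d)) = (a + b*sqrt(d)) + (a - b*sqrt(d)) = 2a
= 2 * (24)
= 48

48


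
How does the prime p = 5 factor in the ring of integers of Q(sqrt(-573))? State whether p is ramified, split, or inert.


K = Q(sqrt(-573)). Since d mod 4 = 3, disc(K) = -2292.
Check p | disc: -2292 mod 5 = 3.
p does not divide disc. Compute Legendre symbol (d/p):
2^((5-1)/2) mod 5 = -1
(d/p) = -1, so p is inert: (p) stays prime with e=1, f=2, g=1.
Therefore p is inert.

inert


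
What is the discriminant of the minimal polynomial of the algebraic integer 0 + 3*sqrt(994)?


The element 0 + 3*sqrt(994) has minimal polynomial:
x^2 + 0*x - 8946
Discriminant = (0)^2 - 4*(-8946)
= 0 + 35784
= 35784

35784


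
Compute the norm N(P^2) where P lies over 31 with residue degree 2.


N(P^a) = p^(a*f)
= 31^(2*2)
= 31^4
= 923521

923521


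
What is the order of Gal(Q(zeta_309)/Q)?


|Gal(Q(zeta_309)/Q)| = phi(309)
= 204

204


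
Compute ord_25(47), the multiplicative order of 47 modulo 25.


We want ord_25(47), the smallest k >= 1 with 47^k = 1 mod 25.
n = 25 = 5^2, phi(25) = 20; the order divides phi(n).
Divisors of 20: 1, 2, 4, 5, 10, 20
Repeated squaring mod 25: 47^1 = 22, 47^2 = 9, 47^4 = 6, 47^8 = 11, 47^16 = 21
Test divisors in increasing order:
  k=1: 47^1 = 22 mod 25
  k=2: 47^2 = 9 mod 25
  k=4: 47^4 = 6 mod 25
  k=5: 47^5 = 6 * 22 = 7 mod 25
  k=10: 47^10 = 11 * 9 = 24 mod 25
  k=20: 47^20 = 21 * 6 = 1 mod 25  <- first divisor giving 1
Order = 20

20


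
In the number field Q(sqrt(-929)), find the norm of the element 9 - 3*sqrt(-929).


N(a + b*sqrt(d)) = a^2 - d*b^2
= (9)^2 - (-929)*(-3)^2
= 81 + 8361
= 8442

8442


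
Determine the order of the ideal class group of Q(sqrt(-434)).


K = Q(sqrt(-434)). d mod 4 = 2, so D = disc(K) = 4d = -1736
h(K) equals the number of primitive reduced positive-definite forms (a, b, c) = a*x^2 + b*x*y + c*y^2 with b^2 - 4ac = D,
where reduced means |b| <= a <= c, with b >= 0 whenever |b| = a or a = c, and primitive means gcd(a, b, c) = 1.
Reduced forces 3a^2 <= |D| = 1736, so 1 <= a <= 24; b must have the parity of D, and c = (b^2 - D)/(4a) must be an integer >= a.
Enumerate a = 1..24, b in [-a, a]:
  a=1: (1, 0, 434)  [1]
  a=2: (2, 0, 217)  [1]
  a=3: (3, -2, 145), (3, 2, 145)  [2]
  a=4: none
  a=5: (5, -2, 87), (5, 2, 87)  [2]
  a=6: (6, -4, 73), (6, 4, 73)  [2]
  a=7: (7, 0, 62)  [1]
  a=8: none
  a=9: (9, -8, 50), (9, 8, 50)  [2]
  a=10: (10, -8, 45), (10, 8, 45)  [2]
  a=11..13: none
  a=14: (14, 0, 31)  [1]
  a=15: (15, -8, 30), (15, -2, 29), (15, 2, 29), (15, 8, 30)  [4]
  a=16: none
  a=17: (17, -10, 27), (17, 10, 27)  [2]
  a=18: (18, -8, 25), (18, 8, 25)  [2]
  a=19..20: none
  a=21: (21, -14, 23), (21, 14, 23)  [2]
  a=22..24: none
Total reduced forms: 1 + 1 + 2 + 2 + 2 + 1 + 2 + 2 + 1 + 4 + 2 + 2 + 2 = 24
h = 24

24


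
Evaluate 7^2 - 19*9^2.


x^2 - d*y^2
= 7^2 - 19*9^2
= 49 - 1539
= -1490

-1490


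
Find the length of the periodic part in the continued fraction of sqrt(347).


Run the CF algorithm for sqrt(347).
a_0 = floor(sqrt(347)) = 18; set m_0=0, q_0=1.
Recurrence: m' = q*a - m,  q' = (d - m'^2)/q,  a' = floor((a_0 + m')/q').
  step 1: m=18, q=23, a=1
  step 2: m=5, q=14, a=1
  step 3: m=9, q=19, a=1
  step 4: m=10, q=13, a=2
  step 5: m=16, q=7, a=4
  step 6: m=12, q=29, a=1
  step 7: m=17, q=2, a=17
  step 8: m=17, q=29, a=1
  step 9: m=12, q=7, a=4
  step 10: m=16, q=13, a=2
  step 11: m=10, q=19, a=1
  step 12: m=9, q=14, a=1
  step 13: m=5, q=23, a=1
  step 14: m=18, q=1, a=36
a_14 = 2*a_0 = 36, so the period closes here.
sqrt(347) = [18; 1, 1, 1, 2, 4, 1, 17, 1, 4, 2, 1, 1, 1, 36]
Period length = 14

14


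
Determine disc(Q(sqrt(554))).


For K = Q(sqrt(d)) with d squarefree: disc(K) = d if d = 1 mod 4, and disc(K) = 4d if d = 2 or 3 mod 4.
Here d = 554, and d mod 4 = 2.
d = 2 mod 4, not 1 (O_K = Z[sqrt(d)]), so disc(K) = 4d = 4 * (554) = 2216

2216


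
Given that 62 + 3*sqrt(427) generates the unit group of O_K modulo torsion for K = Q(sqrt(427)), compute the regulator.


epsilon = 62 + 3*sqrt(427)
= 123.9919
R = ln(123.9919)
= 4.8202

4.8202


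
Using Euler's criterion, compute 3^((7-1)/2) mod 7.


p = 7 is prime and the exponent is (p-1)/2 = 3, so by Euler's criterion 3^3 = (3/7) = +1 or -1 mod 7.
Compute by square-and-multiply:
  3 = 2 + 1 (binary 11)
  Repeated squaring mod 7: 3^1 = 3, 3^2 = 2
  3^3 = 3^2 * 3^1 = 2 * 3 mod 7
    2 * 3 = 6 = 6 mod 7
  3^3 = 6 mod 7
Result 6 = p - 1 = -1 mod 7: 3 is a quadratic non-residue mod 7. As a residue in [0, p-1] the value is 6.
3^3 mod 7 = 6

6


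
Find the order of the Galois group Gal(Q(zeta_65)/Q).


|Gal(Q(zeta_65)/Q)| = phi(65)
= 48

48


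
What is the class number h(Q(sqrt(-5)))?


K = Q(sqrt(-5)). d mod 4 = 3, so D = disc(K) = 4d = -20
h(K) equals the number of primitive reduced positive-definite forms (a, b, c) = a*x^2 + b*x*y + c*y^2 with b^2 - 4ac = D,
where reduced means |b| <= a <= c, with b >= 0 whenever |b| = a or a = c, and primitive means gcd(a, b, c) = 1.
Reduced forces 3a^2 <= |D| = 20, so 1 <= a <= 2; b must have the parity of D, and c = (b^2 - D)/(4a) must be an integer >= a.
Enumerate a = 1..2, b in [-a, a]:
  a=1: (1, 0, 5)  [1]
  a=2: (2, 2, 3)  [1]
Total reduced forms: 1 + 1 = 2
h = 2

2


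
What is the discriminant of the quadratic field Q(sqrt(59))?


For K = Q(sqrt(d)) with d squarefree: disc(K) = d if d = 1 mod 4, and disc(K) = 4d if d = 2 or 3 mod 4.
Here d = 59, and d mod 4 = 3.
d = 3 mod 4, not 1 (O_K = Z[sqrt(d)]), so disc(K) = 4d = 4 * (59) = 236

236


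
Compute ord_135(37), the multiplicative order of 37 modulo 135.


We want ord_135(37), the smallest k >= 1 with 37^k = 1 mod 135.
n = 135 = 3^3 * 5, phi(135) = 72; the order divides phi(n).
Divisors of 72: 1, 2, 3, 4, 6, 8, 9, 12, 18, 24, 36, 72
Repeated squaring mod 135: 37^1 = 37, 37^2 = 19, 37^4 = 91, 37^8 = 46, 37^16 = 91, 37^32 = 46, 37^64 = 91
Test divisors in increasing order:
  k=1: 37^1 = 37 mod 135
  k=2: 37^2 = 19 mod 135
  k=3: 37^3 = 19 * 37 = 28 mod 135
  k=4: 37^4 = 91 mod 135
  k=6: 37^6 = 91 * 19 = 109 mod 135
  k=8: 37^8 = 46 mod 135
  k=9: 37^9 = 46 * 37 = 82 mod 135
  k=12: 37^12 = 46 * 91 = 1 mod 135  <- first divisor giving 1
Order = 12

12


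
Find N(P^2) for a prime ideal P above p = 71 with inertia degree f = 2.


N(P^a) = p^(a*f)
= 71^(2*2)
= 71^4
= 25411681

25411681


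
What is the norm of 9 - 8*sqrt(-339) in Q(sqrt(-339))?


N(a + b*sqrt(d)) = a^2 - d*b^2
= (9)^2 - (-339)*(-8)^2
= 81 + 21696
= 21777

21777


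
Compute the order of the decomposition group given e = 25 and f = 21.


|D_P| = e * f
= 25 * 21
= 525

525


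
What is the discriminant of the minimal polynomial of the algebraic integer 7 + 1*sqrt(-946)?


The element 7 + 1*sqrt(-946) has minimal polynomial:
x^2 - 14*x + 995
Discriminant = (-14)^2 - 4*(995)
= 196 - 3980
= -3784

-3784


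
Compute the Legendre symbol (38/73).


p = 73 is prime, so compute (38/73) with the reciprocity algorithm (Jacobi-symbol steps: pull out 2s via (2/n), flip via reciprocity, reduce):
  pull out 2: (2/73) = +1  (since 73 mod 8 = 1)
  reciprocity: (19/73) -> +(73/19)
  reduce: (16/19)
  pull out 2: (2/19) = -1  (since 19 mod 8 = 3)
  pull out 2: (2/19) = -1  (since 19 mod 8 = 3)
  pull out 2: (2/19) = -1  (since 19 mod 8 = 3)
  pull out 2: (2/19) = -1  (since 19 mod 8 = 3)
  (1/19) = 1
Product of signs = 1
(38/73) = 1

1


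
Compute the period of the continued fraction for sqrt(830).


Run the CF algorithm for sqrt(830).
a_0 = floor(sqrt(830)) = 28; set m_0=0, q_0=1.
Recurrence: m' = q*a - m,  q' = (d - m'^2)/q,  a' = floor((a_0 + m')/q').
  step 1: m=28, q=46, a=1
  step 2: m=18, q=11, a=4
  step 3: m=26, q=14, a=3
  step 4: m=16, q=41, a=1
  step 5: m=25, q=5, a=10
  step 6: m=25, q=41, a=1
  step 7: m=16, q=14, a=3
  step 8: m=26, q=11, a=4
  step 9: m=18, q=46, a=1
  step 10: m=28, q=1, a=56
a_10 = 2*a_0 = 56, so the period closes here.
sqrt(830) = [28; 1, 4, 3, 1, 10, 1, 3, 4, 1, 56]
Period length = 10

10


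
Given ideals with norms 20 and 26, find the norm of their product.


N(IJ) = N(I) * N(J)
= 20 * 26
= 520

520


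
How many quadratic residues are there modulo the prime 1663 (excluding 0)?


For prime p, the number of non-zero quadratic residues is (p-1)/2.
= (1663-1)/2
= 831

831


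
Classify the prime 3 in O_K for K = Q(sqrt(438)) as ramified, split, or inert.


K = Q(sqrt(438)). Since d mod 4 = 2, disc(K) = 1752.
Check p | disc: 1752 mod 3 = 0.
p divides disc, so p ramifies: (p) = P^2 with e=2, f=1, g=1.
Therefore p is ramified.

ramified


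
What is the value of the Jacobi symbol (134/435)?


Compute (134/435) via quadratic reciprocity:
  pull out 2: (2/435) = -1  (since 435 mod 8 = 3)
  reciprocity: (67/435) -> -(435/67)
  reduce: (33/67)
  reciprocity: (33/67) -> +(67/33)
  reduce: (1/33)
  (1/33) = 1
Product of signs = 1

1


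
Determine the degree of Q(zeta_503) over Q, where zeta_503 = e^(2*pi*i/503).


The degree equals Euler's totient phi(503).
503 = 503
phi(503) = 502

502


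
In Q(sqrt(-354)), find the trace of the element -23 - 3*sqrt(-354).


Tr(a + b*sqrt(d)) = (a + b*sqrt(d)) + (a - b*sqrt(d)) = 2a
= 2 * (-23)
= -46

-46


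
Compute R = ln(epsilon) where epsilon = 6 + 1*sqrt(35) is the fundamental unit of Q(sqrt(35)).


epsilon = 6 + 1*sqrt(35)
= 11.9161
R = ln(11.9161)
= 2.4779

2.4779


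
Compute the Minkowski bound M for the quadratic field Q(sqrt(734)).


d = 734, d mod 4 = 2, so disc(K) = 4d = 2936; |disc(K)| = 2936
Real quadratic field, so n = 2, s = r2 = 0, r1 = 2
M = (n!/n^n) * (4/pi)^s * sqrt(|disc(K)|) = (2!/2^2) * (4/pi)^0 * sqrt(2936)
= 0.5 * 1.000000 * 54.184869
= 27.0924

27.0924


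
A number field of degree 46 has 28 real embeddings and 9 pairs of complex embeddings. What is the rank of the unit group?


By Dirichlet's unit theorem:
rank = r1 + r2 - 1
= 28 + 9 - 1
= 36

36


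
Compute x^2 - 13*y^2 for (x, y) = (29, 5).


x^2 - d*y^2
= 29^2 - 13*5^2
= 841 - 325
= 516

516


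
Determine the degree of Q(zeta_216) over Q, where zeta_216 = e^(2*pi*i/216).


The degree equals Euler's totient phi(216).
216 = 2^3 * 3^3
phi(216) = 72

72


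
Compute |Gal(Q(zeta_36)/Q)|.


|Gal(Q(zeta_36)/Q)| = phi(36)
= 12

12


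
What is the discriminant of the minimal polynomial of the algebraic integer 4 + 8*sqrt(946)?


The element 4 + 8*sqrt(946) has minimal polynomial:
x^2 - 8*x - 60528
Discriminant = (-8)^2 - 4*(-60528)
= 64 + 242112
= 242176

242176


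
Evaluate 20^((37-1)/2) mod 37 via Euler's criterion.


p = 37 is prime and the exponent is (p-1)/2 = 18, so by Euler's criterion 20^18 = (20/37) = +1 or -1 mod 37.
Compute by square-and-multiply:
  18 = 16 + 2 (binary 10010)
  Repeated squaring mod 37: 20^1 = 20, 20^2 = 30, 20^4 = 12, 20^8 = 33, 20^16 = 16
  20^18 = 20^16 * 20^2 = 16 * 30 mod 37
    16 * 30 = 480 = 36 mod 37
  20^18 = 36 mod 37
Result 36 = p - 1 = -1 mod 37: 20 is a quadratic non-residue mod 37. As a residue in [0, p-1] the value is 36.
20^18 mod 37 = 36

36


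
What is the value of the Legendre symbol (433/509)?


p = 509 is prime, so compute (433/509) with the reciprocity algorithm (Jacobi-symbol steps: pull out 2s via (2/n), flip via reciprocity, reduce):
  reciprocity: (433/509) -> +(509/433)
  reduce: (76/433)
  pull out 2: (2/433) = +1  (since 433 mod 8 = 1)
  pull out 2: (2/433) = +1  (since 433 mod 8 = 1)
  reciprocity: (19/433) -> +(433/19)
  reduce: (15/19)
  reciprocity: (15/19) -> -(19/15)
  reduce: (4/15)
  pull out 2: (2/15) = +1  (since 15 mod 8 = 7)
  pull out 2: (2/15) = +1  (since 15 mod 8 = 7)
  (1/15) = 1
Product of signs = -1
(433/509) = -1

-1


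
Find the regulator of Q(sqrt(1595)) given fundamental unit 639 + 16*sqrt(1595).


epsilon = 639 + 16*sqrt(1595)
= 1277.9992
R = ln(1277.9992)
= 7.1531

7.1531


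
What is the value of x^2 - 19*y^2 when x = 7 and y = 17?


x^2 - d*y^2
= 7^2 - 19*17^2
= 49 - 5491
= -5442

-5442


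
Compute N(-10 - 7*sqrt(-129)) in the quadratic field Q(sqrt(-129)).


N(a + b*sqrt(d)) = a^2 - d*b^2
= (-10)^2 - (-129)*(-7)^2
= 100 + 6321
= 6421

6421


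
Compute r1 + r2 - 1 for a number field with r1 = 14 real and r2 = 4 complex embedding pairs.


By Dirichlet's unit theorem:
rank = r1 + r2 - 1
= 14 + 4 - 1
= 17

17


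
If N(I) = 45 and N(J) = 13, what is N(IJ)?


N(IJ) = N(I) * N(J)
= 45 * 13
= 585

585


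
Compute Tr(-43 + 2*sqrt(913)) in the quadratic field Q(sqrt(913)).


Tr(a + b*sqrt(d)) = (a + b*sqrt(d)) + (a - b*sqrt(d)) = 2a
= 2 * (-43)
= -86

-86


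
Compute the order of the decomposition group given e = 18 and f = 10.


|D_P| = e * f
= 18 * 10
= 180

180


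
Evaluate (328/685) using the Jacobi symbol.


Compute (328/685) via quadratic reciprocity:
  pull out 2: (2/685) = -1  (since 685 mod 8 = 5)
  pull out 2: (2/685) = -1  (since 685 mod 8 = 5)
  pull out 2: (2/685) = -1  (since 685 mod 8 = 5)
  reciprocity: (41/685) -> +(685/41)
  reduce: (29/41)
  reciprocity: (29/41) -> +(41/29)
  reduce: (12/29)
  pull out 2: (2/29) = -1  (since 29 mod 8 = 5)
  pull out 2: (2/29) = -1  (since 29 mod 8 = 5)
  reciprocity: (3/29) -> +(29/3)
  reduce: (2/3)
  pull out 2: (2/3) = -1  (since 3 mod 8 = 3)
  (1/3) = 1
Product of signs = 1

1


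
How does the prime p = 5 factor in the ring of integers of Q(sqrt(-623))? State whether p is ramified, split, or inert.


K = Q(sqrt(-623)). Since d mod 4 = 1, disc(K) = -623.
Check p | disc: -623 mod 5 = 2.
p does not divide disc. Compute Legendre symbol (d/p):
2^((5-1)/2) mod 5 = -1
(d/p) = -1, so p is inert: (p) stays prime with e=1, f=2, g=1.
Therefore p is inert.

inert


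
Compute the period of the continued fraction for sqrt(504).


Run the CF algorithm for sqrt(504).
a_0 = floor(sqrt(504)) = 22; set m_0=0, q_0=1.
Recurrence: m' = q*a - m,  q' = (d - m'^2)/q,  a' = floor((a_0 + m')/q').
  step 1: m=22, q=20, a=2
  step 2: m=18, q=9, a=4
  step 3: m=18, q=20, a=2
  step 4: m=22, q=1, a=44
a_4 = 2*a_0 = 44, so the period closes here.
sqrt(504) = [22; 2, 4, 2, 44]
Period length = 4

4


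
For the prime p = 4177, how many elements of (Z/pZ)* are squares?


For prime p, the number of non-zero quadratic residues is (p-1)/2.
= (4177-1)/2
= 2088

2088


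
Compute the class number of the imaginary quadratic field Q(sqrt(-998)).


K = Q(sqrt(-998)). d mod 4 = 2, so D = disc(K) = 4d = -3992
h(K) equals the number of primitive reduced positive-definite forms (a, b, c) = a*x^2 + b*x*y + c*y^2 with b^2 - 4ac = D,
where reduced means |b| <= a <= c, with b >= 0 whenever |b| = a or a = c, and primitive means gcd(a, b, c) = 1.
Reduced forces 3a^2 <= |D| = 3992, so 1 <= a <= 36; b must have the parity of D, and c = (b^2 - D)/(4a) must be an integer >= a.
Enumerate a = 1..36, b in [-a, a]:
  a=1: (1, 0, 998)  [1]
  a=2: (2, 0, 499)  [1]
  a=3: (3, -2, 333), (3, 2, 333)  [2]
  a=4..5: none
  a=6: (6, -4, 167), (6, 4, 167)  [2]
  a=7..8: none
  a=9: (9, -2, 111), (9, 2, 111)  [2]
  a=10: none
  a=11: (11, -10, 93), (11, 10, 93)  [2]
  a=12: none
  a=13: (13, -8, 78), (13, 8, 78)  [2]
  a=14..17: none
  a=18: (18, -16, 59), (18, 16, 59)  [2]
  a=19: (19, -6, 53), (19, 6, 53)  [2]
  a=20..21: none
  a=22: (22, -12, 47), (22, 12, 47)  [2]
  a=23..25: none
  a=26: (26, -8, 39), (26, 8, 39)  [2]
  a=27: (27, -2, 37), (27, 2, 37)  [2]
  a=28..30: none
  a=31: (31, -10, 33), (31, 10, 33)  [2]
  a=32: none
  a=33: (33, -32, 38), (33, 32, 38)  [2]
  a=34..36: none
Total reduced forms: 1 + 1 + 2 + 2 + 2 + 2 + 2 + 2 + 2 + 2 + 2 + 2 + 2 + 2 = 26
h = 26

26


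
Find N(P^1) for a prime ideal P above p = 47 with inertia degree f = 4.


N(P^a) = p^(a*f)
= 47^(1*4)
= 47^4
= 4879681

4879681


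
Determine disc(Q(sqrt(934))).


For K = Q(sqrt(d)) with d squarefree: disc(K) = d if d = 1 mod 4, and disc(K) = 4d if d = 2 or 3 mod 4.
Here d = 934, and d mod 4 = 2.
d = 2 mod 4, not 1 (O_K = Z[sqrt(d)]), so disc(K) = 4d = 4 * (934) = 3736

3736


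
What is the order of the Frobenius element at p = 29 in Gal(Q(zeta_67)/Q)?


The Frobenius at p in Gal(Q(zeta_n)/Q) = (Z/nZ)* is the class of p, so its order is ord_67(29), the smallest k >= 1 with 29^k = 1 mod 67.
n = 67 = 67, phi(67) = 66; the order divides phi(n).
Divisors of 66: 1, 2, 3, 6, 11, 22, 33, 66
Repeated squaring mod 67: 29^1 = 29, 29^2 = 37, 29^4 = 29, 29^8 = 37, 29^16 = 29, 29^32 = 37, 29^64 = 29
Test divisors in increasing order:
  k=1: 29^1 = 29 mod 67
  k=2: 29^2 = 37 mod 67
  k=3: 29^3 = 37 * 29 = 1 mod 67  <- first divisor giving 1
Order = 3

3


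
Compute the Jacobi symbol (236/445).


Compute (236/445) via quadratic reciprocity:
  pull out 2: (2/445) = -1  (since 445 mod 8 = 5)
  pull out 2: (2/445) = -1  (since 445 mod 8 = 5)
  reciprocity: (59/445) -> +(445/59)
  reduce: (32/59)
  pull out 2: (2/59) = -1  (since 59 mod 8 = 3)
  pull out 2: (2/59) = -1  (since 59 mod 8 = 3)
  pull out 2: (2/59) = -1  (since 59 mod 8 = 3)
  pull out 2: (2/59) = -1  (since 59 mod 8 = 3)
  pull out 2: (2/59) = -1  (since 59 mod 8 = 3)
  (1/59) = 1
Product of signs = -1

-1


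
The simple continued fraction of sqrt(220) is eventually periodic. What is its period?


Run the CF algorithm for sqrt(220).
a_0 = floor(sqrt(220)) = 14; set m_0=0, q_0=1.
Recurrence: m' = q*a - m,  q' = (d - m'^2)/q,  a' = floor((a_0 + m')/q').
  step 1: m=14, q=24, a=1
  step 2: m=10, q=5, a=4
  step 3: m=10, q=24, a=1
  step 4: m=14, q=1, a=28
a_4 = 2*a_0 = 28, so the period closes here.
sqrt(220) = [14; 1, 4, 1, 28]
Period length = 4

4


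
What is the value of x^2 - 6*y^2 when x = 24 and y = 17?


x^2 - d*y^2
= 24^2 - 6*17^2
= 576 - 1734
= -1158

-1158


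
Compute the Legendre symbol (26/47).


p = 47 is prime, so compute (26/47) with the reciprocity algorithm (Jacobi-symbol steps: pull out 2s via (2/n), flip via reciprocity, reduce):
  pull out 2: (2/47) = +1  (since 47 mod 8 = 7)
  reciprocity: (13/47) -> +(47/13)
  reduce: (8/13)
  pull out 2: (2/13) = -1  (since 13 mod 8 = 5)
  pull out 2: (2/13) = -1  (since 13 mod 8 = 5)
  pull out 2: (2/13) = -1  (since 13 mod 8 = 5)
  (1/13) = 1
Product of signs = -1
(26/47) = -1

-1


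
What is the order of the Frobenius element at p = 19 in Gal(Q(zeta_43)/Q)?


The Frobenius at p in Gal(Q(zeta_n)/Q) = (Z/nZ)* is the class of p, so its order is ord_43(19), the smallest k >= 1 with 19^k = 1 mod 43.
n = 43 = 43, phi(43) = 42; the order divides phi(n).
Divisors of 42: 1, 2, 3, 6, 7, 14, 21, 42
Repeated squaring mod 43: 19^1 = 19, 19^2 = 17, 19^4 = 31, 19^8 = 15, 19^16 = 10, 19^32 = 14
Test divisors in increasing order:
  k=1: 19^1 = 19 mod 43
  k=2: 19^2 = 17 mod 43
  k=3: 19^3 = 17 * 19 = 22 mod 43
  k=6: 19^6 = 31 * 17 = 11 mod 43
  k=7: 19^7 = 31 * 17 * 19 = 37 mod 43
  k=14: 19^14 = 15 * 31 * 17 = 36 mod 43
  k=21: 19^21 = 10 * 31 * 19 = 42 mod 43
  k=42: 19^42 = 14 * 15 * 17 = 1 mod 43  <- first divisor giving 1
Order = 42

42


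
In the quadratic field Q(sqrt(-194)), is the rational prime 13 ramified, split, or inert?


K = Q(sqrt(-194)). Since d mod 4 = 2, disc(K) = -776.
Check p | disc: -776 mod 13 = 4.
p does not divide disc. Compute Legendre symbol (d/p):
1^((13-1)/2) mod 13 = 1
(d/p) = 1, so p splits: (p) = P*P' with e=1, f=1, g=2.
Therefore p is split.

split


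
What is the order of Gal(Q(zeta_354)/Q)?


|Gal(Q(zeta_354)/Q)| = phi(354)
= 116

116


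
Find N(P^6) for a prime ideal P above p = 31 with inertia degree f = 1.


N(P^a) = p^(a*f)
= 31^(6*1)
= 31^6
= 887503681

887503681


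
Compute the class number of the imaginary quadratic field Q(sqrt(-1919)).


K = Q(sqrt(-1919)). d mod 4 = 1, so D = disc(K) = d = -1919
h(K) equals the number of primitive reduced positive-definite forms (a, b, c) = a*x^2 + b*x*y + c*y^2 with b^2 - 4ac = D,
where reduced means |b| <= a <= c, with b >= 0 whenever |b| = a or a = c, and primitive means gcd(a, b, c) = 1.
Reduced forces 3a^2 <= |D| = 1919, so 1 <= a <= 25; b must have the parity of D, and c = (b^2 - D)/(4a) must be an integer >= a.
Enumerate a = 1..25, b in [-a, a]:
  a=1: (1, 1, 480)  [1]
  a=2: (2, -1, 240), (2, 1, 240)  [2]
  a=3: (3, -1, 160), (3, 1, 160)  [2]
  a=4: (4, -1, 120), (4, 1, 120)  [2]
  a=5: (5, -1, 96), (5, 1, 96)  [2]
  a=6: (6, -5, 81), (6, -1, 80), (6, 1, 80), (6, 5, 81)  [4]
  a=7: none
  a=8: (8, -1, 60), (8, 1, 60)  [2]
  a=9: (9, -5, 54), (9, 5, 54)  [2]
  a=10: (10, -9, 50), (10, -1, 48), (10, 1, 48), (10, 9, 50)  [4]
  a=11: none
  a=12: (12, -7, 41), (12, -1, 40), (12, 1, 40), (12, 7, 41)  [4]
  a=13..14: none
  a=15: (15, -11, 34), (15, -1, 32), (15, 1, 32), (15, 11, 34)  [4]
  a=16: (16, -1, 30), (16, 1, 30)  [2]
  a=17: (17, -11, 30), (17, 11, 30)  [2]
  a=18: (18, -13, 29), (18, -5, 27), (18, 5, 27), (18, 13, 29)  [4]
  a=19: (19, 19, 30)  [1]
  a=20: (20, -9, 25), (20, -1, 24), (20, 1, 24), (20, 9, 25)  [4]
  a=21..22: none
  a=23: (23, -17, 24), (23, 17, 24)  [2]
  a=24..25: none
Total reduced forms: 1 + 2 + 2 + 2 + 2 + 4 + 2 + 2 + 4 + 4 + 4 + 2 + 2 + 4 + 1 + 4 + 2 = 44
h = 44

44


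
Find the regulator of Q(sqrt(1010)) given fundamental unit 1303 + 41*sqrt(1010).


epsilon = 1303 + 41*sqrt(1010)
= 2606.0004
R = ln(2606.0004)
= 7.8656

7.8656


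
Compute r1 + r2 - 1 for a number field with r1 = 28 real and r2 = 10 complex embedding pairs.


By Dirichlet's unit theorem:
rank = r1 + r2 - 1
= 28 + 10 - 1
= 37

37


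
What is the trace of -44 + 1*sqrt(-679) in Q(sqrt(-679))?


Tr(a + b*sqrt(d)) = (a + b*sqrt(d)) + (a - b*sqrt(d)) = 2a
= 2 * (-44)
= -88

-88


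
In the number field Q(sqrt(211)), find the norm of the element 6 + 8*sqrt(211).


N(a + b*sqrt(d)) = a^2 - d*b^2
= (6)^2 - (211)*(8)^2
= 36 - 13504
= -13468

-13468


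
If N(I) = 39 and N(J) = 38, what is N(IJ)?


N(IJ) = N(I) * N(J)
= 39 * 38
= 1482

1482


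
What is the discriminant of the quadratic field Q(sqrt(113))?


For K = Q(sqrt(d)) with d squarefree: disc(K) = d if d = 1 mod 4, and disc(K) = 4d if d = 2 or 3 mod 4.
Here d = 113, and d mod 4 = 1.
d = 1 mod 4 (O_K = Z[(1+sqrt(d))/2]), so disc(K) = d = 113

113


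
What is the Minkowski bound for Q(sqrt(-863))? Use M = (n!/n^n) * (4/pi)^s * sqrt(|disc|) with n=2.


d = -863, d mod 4 = 1, so disc(K) = d = -863; |disc(K)| = 863
Imaginary quadratic field, so n = 2, s = r2 = 1, r1 = 0
M = (n!/n^n) * (4/pi)^s * sqrt(|disc(K)|) = (2!/2^2) * (4/pi)^1 * sqrt(863)
= 0.5 * 1.273240 * 29.376862
= 18.7019

18.7019


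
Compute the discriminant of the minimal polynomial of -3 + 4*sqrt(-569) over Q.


The element -3 + 4*sqrt(-569) has minimal polynomial:
x^2 + 6*x + 9113
Discriminant = (6)^2 - 4*(9113)
= 36 - 36452
= -36416

-36416


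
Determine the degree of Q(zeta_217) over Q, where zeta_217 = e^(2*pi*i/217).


The degree equals Euler's totient phi(217).
217 = 7 * 31
phi(217) = 180

180


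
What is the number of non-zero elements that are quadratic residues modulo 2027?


For prime p, the number of non-zero quadratic residues is (p-1)/2.
= (2027-1)/2
= 1013

1013


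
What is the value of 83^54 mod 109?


p = 109 is prime and the exponent is (p-1)/2 = 54, so by Euler's criterion 83^54 = (83/109) = +1 or -1 mod 109.
Compute by square-and-multiply:
  54 = 32 + 16 + 4 + 2 (binary 110110)
  Repeated squaring mod 109: 83^1 = 83, 83^2 = 22, 83^4 = 48, 83^8 = 15, 83^16 = 7, 83^32 = 49
  83^54 = 83^32 * 83^16 * 83^4 * 83^2 = 49 * 7 * 48 * 22 mod 109
    49 * 7 = 343 = 16 mod 109
    16 * 48 = 768 = 5 mod 109
    5 * 22 = 110 = 1 mod 109
  83^54 = 1 mod 109
Result 1: 83 is a quadratic residue mod 109.
83^54 mod 109 = 1

1


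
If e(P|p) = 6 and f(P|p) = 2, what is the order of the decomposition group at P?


|D_P| = e * f
= 6 * 2
= 12

12


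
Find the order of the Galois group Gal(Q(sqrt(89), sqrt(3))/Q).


The 2 square roots of distinct primes are multiplicatively independent over Q,
so [K:Q] = 2^2 and Gal(K/Q) is isomorphic to (Z/2Z)^2.
|Gal| = 2^2 = 4

4


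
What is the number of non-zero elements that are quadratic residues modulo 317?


For prime p, the number of non-zero quadratic residues is (p-1)/2.
= (317-1)/2
= 158

158


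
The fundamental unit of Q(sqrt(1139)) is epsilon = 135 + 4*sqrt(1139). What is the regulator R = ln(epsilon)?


epsilon = 135 + 4*sqrt(1139)
= 269.9963
R = ln(269.9963)
= 5.5984

5.5984
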